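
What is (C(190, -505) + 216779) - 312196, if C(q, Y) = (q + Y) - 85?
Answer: -95817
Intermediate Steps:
C(q, Y) = -85 + Y + q (C(q, Y) = (Y + q) - 85 = -85 + Y + q)
(C(190, -505) + 216779) - 312196 = ((-85 - 505 + 190) + 216779) - 312196 = (-400 + 216779) - 312196 = 216379 - 312196 = -95817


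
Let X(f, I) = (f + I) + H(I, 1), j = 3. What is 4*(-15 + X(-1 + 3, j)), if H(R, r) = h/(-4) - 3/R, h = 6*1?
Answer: -50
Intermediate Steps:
h = 6
H(R, r) = -3/2 - 3/R (H(R, r) = 6/(-4) - 3/R = 6*(-¼) - 3/R = -3/2 - 3/R)
X(f, I) = -3/2 + I + f - 3/I (X(f, I) = (f + I) + (-3/2 - 3/I) = (I + f) + (-3/2 - 3/I) = -3/2 + I + f - 3/I)
4*(-15 + X(-1 + 3, j)) = 4*(-15 + (-3/2 + 3 + (-1 + 3) - 3/3)) = 4*(-15 + (-3/2 + 3 + 2 - 3*⅓)) = 4*(-15 + (-3/2 + 3 + 2 - 1)) = 4*(-15 + 5/2) = 4*(-25/2) = -50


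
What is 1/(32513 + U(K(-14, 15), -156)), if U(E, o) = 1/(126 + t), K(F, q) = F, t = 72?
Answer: 198/6437575 ≈ 3.0757e-5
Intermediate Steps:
U(E, o) = 1/198 (U(E, o) = 1/(126 + 72) = 1/198)
1/(32513 + U(K(-14, 15), -156)) = 1/(32513 + 1/198) = 1/(6437575/198) = 198/6437575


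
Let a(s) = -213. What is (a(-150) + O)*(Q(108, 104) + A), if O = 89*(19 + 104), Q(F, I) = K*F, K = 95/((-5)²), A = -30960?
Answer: -1639597032/5 ≈ -3.2792e+8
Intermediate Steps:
K = 19/5 (K = 95/25 = 95*(1/25) = 19/5 ≈ 3.8000)
Q(F, I) = 19*F/5
O = 10947 (O = 89*123 = 10947)
(a(-150) + O)*(Q(108, 104) + A) = (-213 + 10947)*((19/5)*108 - 30960) = 10734*(2052/5 - 30960) = 10734*(-152748/5) = -1639597032/5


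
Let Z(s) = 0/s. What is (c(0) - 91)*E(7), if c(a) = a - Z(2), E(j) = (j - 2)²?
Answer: -2275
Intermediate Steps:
Z(s) = 0
E(j) = (-2 + j)²
c(a) = a (c(a) = a - 1*0 = a + 0 = a)
(c(0) - 91)*E(7) = (0 - 91)*(-2 + 7)² = -91*5² = -91*25 = -2275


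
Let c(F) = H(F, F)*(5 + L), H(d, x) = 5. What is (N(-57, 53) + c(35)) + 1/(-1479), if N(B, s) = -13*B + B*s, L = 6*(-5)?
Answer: -3556996/1479 ≈ -2405.0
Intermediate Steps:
L = -30
c(F) = -125 (c(F) = 5*(5 - 30) = 5*(-25) = -125)
(N(-57, 53) + c(35)) + 1/(-1479) = (-57*(-13 + 53) - 125) + 1/(-1479) = (-57*40 - 125) - 1/1479 = (-2280 - 125) - 1/1479 = -2405 - 1/1479 = -3556996/1479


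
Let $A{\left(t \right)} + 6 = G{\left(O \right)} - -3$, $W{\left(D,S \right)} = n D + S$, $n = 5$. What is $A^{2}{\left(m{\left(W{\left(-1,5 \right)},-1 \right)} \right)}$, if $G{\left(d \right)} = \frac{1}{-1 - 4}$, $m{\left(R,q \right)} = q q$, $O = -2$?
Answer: $\frac{256}{25} \approx 10.24$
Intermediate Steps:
$W{\left(D,S \right)} = S + 5 D$ ($W{\left(D,S \right)} = 5 D + S = S + 5 D$)
$m{\left(R,q \right)} = q^{2}$
$G{\left(d \right)} = - \frac{1}{5}$ ($G{\left(d \right)} = \frac{1}{-5} = - \frac{1}{5}$)
$A{\left(t \right)} = - \frac{16}{5}$ ($A{\left(t \right)} = -6 - - \frac{14}{5} = -6 + \left(- \frac{1}{5} + 3\right) = -6 + \frac{14}{5} = - \frac{16}{5}$)
$A^{2}{\left(m{\left(W{\left(-1,5 \right)},-1 \right)} \right)} = \left(- \frac{16}{5}\right)^{2} = \frac{256}{25}$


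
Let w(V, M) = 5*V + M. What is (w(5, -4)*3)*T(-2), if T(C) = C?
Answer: -126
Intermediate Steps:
w(V, M) = M + 5*V
(w(5, -4)*3)*T(-2) = ((-4 + 5*5)*3)*(-2) = ((-4 + 25)*3)*(-2) = (21*3)*(-2) = 63*(-2) = -126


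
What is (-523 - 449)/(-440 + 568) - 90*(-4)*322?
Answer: 3709197/32 ≈ 1.1591e+5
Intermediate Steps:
(-523 - 449)/(-440 + 568) - 90*(-4)*322 = -972/128 + 360*322 = -972*1/128 + 115920 = -243/32 + 115920 = 3709197/32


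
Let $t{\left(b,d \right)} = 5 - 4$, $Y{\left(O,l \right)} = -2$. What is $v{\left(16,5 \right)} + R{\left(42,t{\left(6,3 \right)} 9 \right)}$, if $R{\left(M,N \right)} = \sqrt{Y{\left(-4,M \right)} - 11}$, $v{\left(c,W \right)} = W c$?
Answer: $80 + i \sqrt{13} \approx 80.0 + 3.6056 i$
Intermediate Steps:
$t{\left(b,d \right)} = 1$ ($t{\left(b,d \right)} = 5 - 4 = 1$)
$R{\left(M,N \right)} = i \sqrt{13}$ ($R{\left(M,N \right)} = \sqrt{-2 - 11} = \sqrt{-13} = i \sqrt{13}$)
$v{\left(16,5 \right)} + R{\left(42,t{\left(6,3 \right)} 9 \right)} = 5 \cdot 16 + i \sqrt{13} = 80 + i \sqrt{13}$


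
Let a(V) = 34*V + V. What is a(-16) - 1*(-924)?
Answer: 364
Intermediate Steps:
a(V) = 35*V
a(-16) - 1*(-924) = 35*(-16) - 1*(-924) = -560 + 924 = 364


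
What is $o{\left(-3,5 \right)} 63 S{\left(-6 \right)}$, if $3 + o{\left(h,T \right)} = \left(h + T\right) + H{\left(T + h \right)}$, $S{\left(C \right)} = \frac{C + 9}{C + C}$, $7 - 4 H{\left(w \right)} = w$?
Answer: $- \frac{63}{16} \approx -3.9375$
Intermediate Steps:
$H{\left(w \right)} = \frac{7}{4} - \frac{w}{4}$
$S{\left(C \right)} = \frac{9 + C}{2 C}$
$o{\left(h,T \right)} = - \frac{5}{4} + \frac{3 T}{4} + \frac{3 h}{4}$ ($o{\left(h,T \right)} = -3 - \left(- \frac{7}{4} - T - h + \frac{T + h}{4}\right) = -3 - \left(- \frac{7}{4} - \frac{3 T}{4} - \frac{3 h}{4}\right) = -3 + \left(\frac{7}{4} + \frac{3 T}{4} + \frac{3 h}{4}\right) = - \frac{5}{4} + \frac{3 T}{4} + \frac{3 h}{4}$)
$o{\left(-3,5 \right)} 63 S{\left(-6 \right)} = \left(- \frac{5}{4} + \frac{3}{4} \cdot 5 + \frac{3}{4} \left(-3\right)\right) 63 \frac{9 - 6}{2 \left(-6\right)} = \left(- \frac{5}{4} + \frac{15}{4} - \frac{9}{4}\right) 63 \cdot \frac{1}{2} \left(- \frac{1}{6}\right) 3 = \frac{1}{4} \cdot 63 \left(- \frac{1}{4}\right) = \frac{63}{4} \left(- \frac{1}{4}\right) = - \frac{63}{16}$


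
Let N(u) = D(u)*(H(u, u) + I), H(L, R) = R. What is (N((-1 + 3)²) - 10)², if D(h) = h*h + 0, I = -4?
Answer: 100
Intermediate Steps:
D(h) = h² (D(h) = h² + 0 = h²)
N(u) = u²*(-4 + u) (N(u) = u²*(u - 4) = u²*(-4 + u))
(N((-1 + 3)²) - 10)² = (((-1 + 3)²)²*(-4 + (-1 + 3)²) - 10)² = ((2²)²*(-4 + 2²) - 10)² = (4²*(-4 + 4) - 10)² = (16*0 - 10)² = (0 - 10)² = (-10)² = 100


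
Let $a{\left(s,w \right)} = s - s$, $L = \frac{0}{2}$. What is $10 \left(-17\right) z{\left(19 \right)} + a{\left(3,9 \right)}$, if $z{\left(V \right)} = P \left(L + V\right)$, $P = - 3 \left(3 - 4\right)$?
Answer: $-9690$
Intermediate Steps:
$P = 3$ ($P = \left(-3\right) \left(-1\right) = 3$)
$L = 0$ ($L = 0 \cdot \frac{1}{2} = 0$)
$a{\left(s,w \right)} = 0$
$z{\left(V \right)} = 3 V$ ($z{\left(V \right)} = 3 \left(0 + V\right) = 3 V$)
$10 \left(-17\right) z{\left(19 \right)} + a{\left(3,9 \right)} = 10 \left(-17\right) 3 \cdot 19 + 0 = \left(-170\right) 57 + 0 = -9690 + 0 = -9690$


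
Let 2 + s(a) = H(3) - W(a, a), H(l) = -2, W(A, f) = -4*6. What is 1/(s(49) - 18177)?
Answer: -1/18157 ≈ -5.5075e-5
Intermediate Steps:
W(A, f) = -24
s(a) = 20 (s(a) = -2 + (-2 - 1*(-24)) = -2 + (-2 + 24) = -2 + 22 = 20)
1/(s(49) - 18177) = 1/(20 - 18177) = 1/(-18157) = -1/18157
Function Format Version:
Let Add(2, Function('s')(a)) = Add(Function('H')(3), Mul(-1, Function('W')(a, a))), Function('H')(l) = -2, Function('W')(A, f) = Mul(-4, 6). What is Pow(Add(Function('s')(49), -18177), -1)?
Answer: Rational(-1, 18157) ≈ -5.5075e-5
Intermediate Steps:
Function('W')(A, f) = -24
Function('s')(a) = 20 (Function('s')(a) = Add(-2, Add(-2, Mul(-1, -24))) = Add(-2, Add(-2, 24)) = Add(-2, 22) = 20)
Pow(Add(Function('s')(49), -18177), -1) = Pow(Add(20, -18177), -1) = Pow(-18157, -1) = Rational(-1, 18157)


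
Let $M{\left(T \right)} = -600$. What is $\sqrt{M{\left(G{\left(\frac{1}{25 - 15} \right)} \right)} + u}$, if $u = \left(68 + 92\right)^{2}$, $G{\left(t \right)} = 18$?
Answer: $50 \sqrt{10} \approx 158.11$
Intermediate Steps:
$u = 25600$ ($u = 160^{2} = 25600$)
$\sqrt{M{\left(G{\left(\frac{1}{25 - 15} \right)} \right)} + u} = \sqrt{-600 + 25600} = \sqrt{25000} = 50 \sqrt{10}$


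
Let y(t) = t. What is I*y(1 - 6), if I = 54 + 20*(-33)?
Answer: 3030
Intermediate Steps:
I = -606 (I = 54 - 660 = -606)
I*y(1 - 6) = -606*(1 - 6) = -606*(-5) = 3030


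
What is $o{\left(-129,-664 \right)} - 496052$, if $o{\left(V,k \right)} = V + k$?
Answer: $-496845$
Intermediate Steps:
$o{\left(-129,-664 \right)} - 496052 = \left(-129 - 664\right) - 496052 = -793 - 496052 = -496845$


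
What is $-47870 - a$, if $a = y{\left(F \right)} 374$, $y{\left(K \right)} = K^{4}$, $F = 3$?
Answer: $-78164$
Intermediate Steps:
$a = 30294$ ($a = 3^{4} \cdot 374 = 81 \cdot 374 = 30294$)
$-47870 - a = -47870 - 30294 = -78164$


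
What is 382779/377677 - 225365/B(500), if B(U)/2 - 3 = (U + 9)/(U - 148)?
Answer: -2995934424269/118212901 ≈ -25344.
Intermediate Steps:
B(U) = 6 + 2*(9 + U)/(-148 + U) (B(U) = 6 + 2*((U + 9)/(U - 148)) = 6 + 2*((9 + U)/(-148 + U)) = 6 + 2*(9 + U)/(-148 + U))
382779/377677 - 225365/B(500) = 382779/377677 - 225365*(-148 + 500)/(2*(-435 + 4*500)) = 382779*(1/377677) - 225365*176/(-435 + 2000) = 382779/377677 - 225365/(2*(1/352)*1565) = 382779/377677 - 225365/1565/176 = 382779/377677 - 225365*176/1565 = 382779/377677 - 7932848/313 = -2995934424269/118212901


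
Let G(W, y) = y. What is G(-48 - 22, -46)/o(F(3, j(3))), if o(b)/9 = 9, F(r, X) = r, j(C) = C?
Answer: -46/81 ≈ -0.56790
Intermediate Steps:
o(b) = 81 (o(b) = 9*9 = 81)
G(-48 - 22, -46)/o(F(3, j(3))) = -46/81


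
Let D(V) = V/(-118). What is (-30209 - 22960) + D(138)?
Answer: -3137040/59 ≈ -53170.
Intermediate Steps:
D(V) = -V/118 (D(V) = V*(-1/118) = -V/118)
(-30209 - 22960) + D(138) = (-30209 - 22960) - 1/118*138 = -53169 - 69/59 = -3137040/59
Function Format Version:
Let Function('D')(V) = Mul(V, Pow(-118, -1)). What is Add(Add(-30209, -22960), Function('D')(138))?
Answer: Rational(-3137040, 59) ≈ -53170.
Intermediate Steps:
Function('D')(V) = Mul(Rational(-1, 118), V) (Function('D')(V) = Mul(V, Rational(-1, 118)) = Mul(Rational(-1, 118), V))
Add(Add(-30209, -22960), Function('D')(138)) = Add(Add(-30209, -22960), Mul(Rational(-1, 118), 138)) = Add(-53169, Rational(-69, 59)) = Rational(-3137040, 59)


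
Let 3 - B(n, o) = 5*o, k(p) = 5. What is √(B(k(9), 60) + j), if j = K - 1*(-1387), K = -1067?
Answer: √23 ≈ 4.7958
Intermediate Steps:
j = 320 (j = -1067 - 1*(-1387) = -1067 + 1387 = 320)
B(n, o) = 3 - 5*o
√(B(k(9), 60) + j) = √((3 - 5*60) + 320) = √((3 - 300) + 320) = √(-297 + 320) = √23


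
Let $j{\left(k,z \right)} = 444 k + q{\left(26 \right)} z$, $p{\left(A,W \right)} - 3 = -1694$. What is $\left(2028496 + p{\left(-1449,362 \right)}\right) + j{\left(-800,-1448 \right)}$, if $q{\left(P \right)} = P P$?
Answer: $692757$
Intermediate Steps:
$q{\left(P \right)} = P^{2}$
$p{\left(A,W \right)} = -1691$ ($p{\left(A,W \right)} = 3 - 1694 = -1691$)
$j{\left(k,z \right)} = 444 k + 676 z$ ($j{\left(k,z \right)} = 444 k + 26^{2} z = 444 k + 676 z$)
$\left(2028496 + p{\left(-1449,362 \right)}\right) + j{\left(-800,-1448 \right)} = \left(2028496 - 1691\right) + \left(444 \left(-800\right) + 676 \left(-1448\right)\right) = 2026805 - 1334048 = 692757$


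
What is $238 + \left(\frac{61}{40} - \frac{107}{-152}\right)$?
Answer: $\frac{91287}{380} \approx 240.23$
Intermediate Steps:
$238 + \left(\frac{61}{40} - \frac{107}{-152}\right) = 238 + \left(61 \cdot \frac{1}{40} - - \frac{107}{152}\right) = 238 + \left(\frac{61}{40} + \frac{107}{152}\right) = 238 + \frac{847}{380} = \frac{91287}{380}$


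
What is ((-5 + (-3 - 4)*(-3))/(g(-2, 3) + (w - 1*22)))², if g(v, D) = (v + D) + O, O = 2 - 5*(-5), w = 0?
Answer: 64/9 ≈ 7.1111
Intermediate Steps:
O = 27 (O = 2 + 25 = 27)
g(v, D) = 27 + D + v (g(v, D) = (v + D) + 27 = (D + v) + 27 = 27 + D + v)
((-5 + (-3 - 4)*(-3))/(g(-2, 3) + (w - 1*22)))² = ((-5 + (-3 - 4)*(-3))/((27 + 3 - 2) + (0 - 1*22)))² = ((-5 - 7*(-3))/(28 + (0 - 22)))² = ((-5 + 21)/(28 - 22))² = (16/6)² = (16*(⅙))² = (8/3)² = 64/9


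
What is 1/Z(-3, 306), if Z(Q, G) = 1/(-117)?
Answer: -117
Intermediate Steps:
Z(Q, G) = -1/117
1/Z(-3, 306) = 1/(-1/117) = -117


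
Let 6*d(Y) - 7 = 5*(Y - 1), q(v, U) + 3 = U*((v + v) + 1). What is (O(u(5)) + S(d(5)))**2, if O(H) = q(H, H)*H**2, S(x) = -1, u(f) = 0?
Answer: 1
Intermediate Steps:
q(v, U) = -3 + U*(1 + 2*v) (q(v, U) = -3 + U*((v + v) + 1) = -3 + U*(2*v + 1) = -3 + U*(1 + 2*v))
d(Y) = 1/3 + 5*Y/6 (d(Y) = 7/6 + (5*(Y - 1))/6 = 7/6 + (5*(-1 + Y))/6 = 7/6 + (-5 + 5*Y)/6 = 7/6 + (-5/6 + 5*Y/6) = 1/3 + 5*Y/6)
O(H) = H**2*(-3 + H + 2*H**2) (O(H) = (-3 + H + 2*H*H)*H**2 = (-3 + H + 2*H**2)*H**2 = H**2*(-3 + H + 2*H**2))
(O(u(5)) + S(d(5)))**2 = (0**2*(-3 + 0 + 2*0**2) - 1)**2 = (0*(-3 + 0 + 2*0) - 1)**2 = (0*(-3 + 0 + 0) - 1)**2 = (0*(-3) - 1)**2 = (0 - 1)**2 = (-1)**2 = 1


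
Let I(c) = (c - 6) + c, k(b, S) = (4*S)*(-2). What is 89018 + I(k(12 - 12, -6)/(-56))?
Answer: 623072/7 ≈ 89010.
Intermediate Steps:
k(b, S) = -8*S
I(c) = -6 + 2*c (I(c) = (-6 + c) + c = -6 + 2*c)
89018 + I(k(12 - 12, -6)/(-56)) = 89018 + (-6 + 2*(-8*(-6)/(-56))) = 89018 + (-6 + 2*(48*(-1/56))) = 89018 + (-6 + 2*(-6/7)) = 89018 + (-6 - 12/7) = 89018 - 54/7 = 623072/7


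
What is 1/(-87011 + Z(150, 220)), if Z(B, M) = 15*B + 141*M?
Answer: -1/53741 ≈ -1.8608e-5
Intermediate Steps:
1/(-87011 + Z(150, 220)) = 1/(-87011 + (15*150 + 141*220)) = 1/(-87011 + (2250 + 31020)) = 1/(-87011 + 33270) = 1/(-53741) = -1/53741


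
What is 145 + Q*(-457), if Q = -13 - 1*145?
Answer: 72351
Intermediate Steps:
Q = -158 (Q = -13 - 145 = -158)
145 + Q*(-457) = 145 - 158*(-457) = 145 + 72206 = 72351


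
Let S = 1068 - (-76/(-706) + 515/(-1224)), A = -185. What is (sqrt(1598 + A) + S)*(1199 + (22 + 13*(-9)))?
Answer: 21233056234/18003 + 3312*sqrt(157) ≈ 1.2209e+6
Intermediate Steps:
S = 461588179/432072 (S = 1068 - (-76*(-1/706) + 515*(-1/1224)) = 1068 - (38/353 - 515/1224) = 1068 - 1*(-135283/432072) = 1068 + 135283/432072 = 461588179/432072 ≈ 1068.3)
(sqrt(1598 + A) + S)*(1199 + (22 + 13*(-9))) = (sqrt(1598 - 185) + 461588179/432072)*(1199 + (22 + 13*(-9))) = (sqrt(1413) + 461588179/432072)*(1199 + (22 - 117)) = (3*sqrt(157) + 461588179/432072)*(1199 - 95) = (461588179/432072 + 3*sqrt(157))*1104 = 21233056234/18003 + 3312*sqrt(157)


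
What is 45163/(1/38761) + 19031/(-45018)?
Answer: 78806847050743/45018 ≈ 1.7506e+9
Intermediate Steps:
45163/(1/38761) + 19031/(-45018) = 45163/(1/38761) + 19031*(-1/45018) = 45163*38761 - 19031/45018 = 1750563043 - 19031/45018 = 78806847050743/45018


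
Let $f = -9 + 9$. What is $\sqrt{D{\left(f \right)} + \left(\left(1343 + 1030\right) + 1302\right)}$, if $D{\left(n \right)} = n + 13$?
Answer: $2 \sqrt{922} \approx 60.729$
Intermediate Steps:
$f = 0$
$D{\left(n \right)} = 13 + n$
$\sqrt{D{\left(f \right)} + \left(\left(1343 + 1030\right) + 1302\right)} = \sqrt{\left(13 + 0\right) + \left(\left(1343 + 1030\right) + 1302\right)} = \sqrt{13 + \left(2373 + 1302\right)} = \sqrt{13 + 3675} = \sqrt{3688} = 2 \sqrt{922}$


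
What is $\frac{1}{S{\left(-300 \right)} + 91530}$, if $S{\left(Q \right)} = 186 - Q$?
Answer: $\frac{1}{92016} \approx 1.0868 \cdot 10^{-5}$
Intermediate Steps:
$\frac{1}{S{\left(-300 \right)} + 91530} = \frac{1}{\left(186 - -300\right) + 91530} = \frac{1}{\left(186 + 300\right) + 91530} = \frac{1}{486 + 91530} = \frac{1}{92016}$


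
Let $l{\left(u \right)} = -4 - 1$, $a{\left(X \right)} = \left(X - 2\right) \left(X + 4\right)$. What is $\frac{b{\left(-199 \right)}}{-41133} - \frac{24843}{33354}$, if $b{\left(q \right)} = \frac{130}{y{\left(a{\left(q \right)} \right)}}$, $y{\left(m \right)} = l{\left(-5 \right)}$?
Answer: $- \frac{113444435}{152438898} \approx -0.7442$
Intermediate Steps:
$a{\left(X \right)} = \left(-2 + X\right) \left(4 + X\right)$
$l{\left(u \right)} = -5$ ($l{\left(u \right)} = -4 - 1 = -5$)
$y{\left(m \right)} = -5$
$b{\left(q \right)} = -26$ ($b{\left(q \right)} = \frac{130}{-5} = 130 \left(- \frac{1}{5}\right) = -26$)
$\frac{b{\left(-199 \right)}}{-41133} - \frac{24843}{33354} = - \frac{26}{-41133} - \frac{24843}{33354} = \left(-26\right) \left(- \frac{1}{41133}\right) - \frac{8281}{11118} = \frac{26}{41133} - \frac{8281}{11118} = - \frac{113444435}{152438898}$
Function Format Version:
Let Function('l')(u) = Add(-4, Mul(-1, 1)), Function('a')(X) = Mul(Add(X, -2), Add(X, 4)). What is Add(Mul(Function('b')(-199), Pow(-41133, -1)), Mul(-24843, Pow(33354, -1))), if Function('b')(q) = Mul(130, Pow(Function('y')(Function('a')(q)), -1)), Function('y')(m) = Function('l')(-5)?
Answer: Rational(-113444435, 152438898) ≈ -0.74420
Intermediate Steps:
Function('a')(X) = Mul(Add(-2, X), Add(4, X))
Function('l')(u) = -5 (Function('l')(u) = Add(-4, -1) = -5)
Function('y')(m) = -5
Function('b')(q) = -26 (Function('b')(q) = Mul(130, Pow(-5, -1)) = Mul(130, Rational(-1, 5)) = -26)
Add(Mul(Function('b')(-199), Pow(-41133, -1)), Mul(-24843, Pow(33354, -1))) = Add(Mul(-26, Pow(-41133, -1)), Mul(-24843, Pow(33354, -1))) = Add(Mul(-26, Rational(-1, 41133)), Mul(-24843, Rational(1, 33354))) = Add(Rational(26, 41133), Rational(-8281, 11118)) = Rational(-113444435, 152438898)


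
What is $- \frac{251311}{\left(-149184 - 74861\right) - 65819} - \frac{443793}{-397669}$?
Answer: $\frac{228578208211}{115269927016} \approx 1.983$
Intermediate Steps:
$- \frac{251311}{\left(-149184 - 74861\right) - 65819} - \frac{443793}{-397669} = - \frac{251311}{-224045 - 65819} - - \frac{443793}{397669} = - \frac{251311}{-289864} + \frac{443793}{397669} = \left(-251311\right) \left(- \frac{1}{289864}\right) + \frac{443793}{397669} = \frac{251311}{289864} + \frac{443793}{397669} = \frac{228578208211}{115269927016}$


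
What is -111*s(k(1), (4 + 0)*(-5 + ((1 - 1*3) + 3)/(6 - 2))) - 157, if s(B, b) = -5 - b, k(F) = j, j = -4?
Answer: -1711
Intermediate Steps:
k(F) = -4
-111*s(k(1), (4 + 0)*(-5 + ((1 - 1*3) + 3)/(6 - 2))) - 157 = -111*(-5 - (4 + 0)*(-5 + ((1 - 1*3) + 3)/(6 - 2))) - 157 = -111*(-5 - 4*(-5 + ((1 - 3) + 3)/4)) - 157 = -111*(-5 - 4*(-5 + (-2 + 3)*(¼))) - 157 = -111*(-5 - 4*(-5 + 1*(¼))) - 157 = -111*(-5 - 4*(-5 + ¼)) - 157 = -111*(-5 - 4*(-19)/4) - 157 = -111*(-5 - 1*(-19)) - 157 = -111*(-5 + 19) - 157 = -111*14 - 157 = -1554 - 157 = -1711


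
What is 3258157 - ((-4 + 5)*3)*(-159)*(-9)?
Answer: 3253864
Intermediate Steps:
3258157 - ((-4 + 5)*3)*(-159)*(-9) = 3258157 - (1*3)*(-159)*(-9) = 3258157 - 3*(-159)*(-9) = 3258157 - (-477)*(-9) = 3258157 - 1*4293 = 3258157 - 4293 = 3253864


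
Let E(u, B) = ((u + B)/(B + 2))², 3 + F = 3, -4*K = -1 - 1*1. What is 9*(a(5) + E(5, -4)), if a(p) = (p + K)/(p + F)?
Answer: 243/20 ≈ 12.150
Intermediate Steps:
K = ½ (K = -(-1 - 1*1)/4 = -(-1 - 1)/4 = -¼*(-2) = ½ ≈ 0.50000)
F = 0 (F = -3 + 3 = 0)
E(u, B) = (B + u)²/(2 + B)² (E(u, B) = ((B + u)/(2 + B))² = (B + u)²/(2 + B)²)
a(p) = (½ + p)/p (a(p) = (p + ½)/(p + 0) = (½ + p)/p)
9*(a(5) + E(5, -4)) = 9*((½ + 5)/5 + (-4 + 5)²/(2 - 4)²) = 9*((⅕)*(11/2) + 1²/(-2)²) = 9*(11/10 + (¼)*1) = 9*(11/10 + ¼) = 9*(27/20) = 243/20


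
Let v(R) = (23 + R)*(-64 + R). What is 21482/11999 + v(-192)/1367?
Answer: 548490630/16402633 ≈ 33.439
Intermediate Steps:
v(R) = (-64 + R)*(23 + R)
21482/11999 + v(-192)/1367 = 21482/11999 + (-1472 + (-192)**2 - 41*(-192))/1367 = 21482*(1/11999) + (-1472 + 36864 + 7872)*(1/1367) = 21482/11999 + 43264*(1/1367) = 21482/11999 + 43264/1367 = 548490630/16402633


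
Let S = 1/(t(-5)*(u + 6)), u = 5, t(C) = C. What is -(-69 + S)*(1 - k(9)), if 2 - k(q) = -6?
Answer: -26572/55 ≈ -483.13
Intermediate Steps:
k(q) = 8 (k(q) = 2 - 1*(-6) = 2 + 6 = 8)
S = -1/55 (S = 1/(-5*(5 + 6)) = 1/(-5*11) = 1/(-55) = -1/55 ≈ -0.018182)
-(-69 + S)*(1 - k(9)) = -(-69 - 1/55)*(1 - 1*8) = -(-3796)*(1 - 8)/55 = -(-3796)*(-7)/55 = -1*26572/55 = -26572/55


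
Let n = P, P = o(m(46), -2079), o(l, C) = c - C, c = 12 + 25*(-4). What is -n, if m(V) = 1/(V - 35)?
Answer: -1991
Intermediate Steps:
m(V) = 1/(-35 + V)
c = -88 (c = 12 - 100 = -88)
o(l, C) = -88 - C
P = 1991 (P = -88 - 1*(-2079) = -88 + 2079 = 1991)
n = 1991
-n = -1*1991 = -1991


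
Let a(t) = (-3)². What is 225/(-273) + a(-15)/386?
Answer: -28131/35126 ≈ -0.80086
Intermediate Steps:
a(t) = 9
225/(-273) + a(-15)/386 = 225/(-273) + 9/386 = 225*(-1/273) + 9*(1/386) = -75/91 + 9/386 = -28131/35126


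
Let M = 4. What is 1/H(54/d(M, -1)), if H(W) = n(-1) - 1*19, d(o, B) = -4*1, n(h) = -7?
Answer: -1/26 ≈ -0.038462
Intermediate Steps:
d(o, B) = -4
H(W) = -26 (H(W) = -7 - 1*19 = -7 - 19 = -26)
1/H(54/d(M, -1)) = 1/(-26) = -1/26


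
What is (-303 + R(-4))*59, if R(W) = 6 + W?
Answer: -17759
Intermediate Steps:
(-303 + R(-4))*59 = (-303 + (6 - 4))*59 = (-303 + 2)*59 = -301*59 = -17759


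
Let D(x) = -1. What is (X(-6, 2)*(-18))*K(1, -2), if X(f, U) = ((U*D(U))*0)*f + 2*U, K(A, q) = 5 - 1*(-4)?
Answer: -648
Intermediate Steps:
K(A, q) = 9 (K(A, q) = 5 + 4 = 9)
X(f, U) = 2*U (X(f, U) = ((U*(-1))*0)*f + 2*U = (-U*0)*f + 2*U = 0*f + 2*U = 0 + 2*U = 2*U)
(X(-6, 2)*(-18))*K(1, -2) = ((2*2)*(-18))*9 = (4*(-18))*9 = -72*9 = -648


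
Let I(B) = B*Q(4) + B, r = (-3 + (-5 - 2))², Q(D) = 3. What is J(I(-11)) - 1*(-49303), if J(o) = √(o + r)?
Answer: 49303 + 2*√14 ≈ 49311.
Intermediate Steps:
r = 100 (r = (-3 - 7)² = (-10)² = 100)
I(B) = 4*B (I(B) = B*3 + B = 3*B + B = 4*B)
J(o) = √(100 + o) (J(o) = √(o + 100) = √(100 + o))
J(I(-11)) - 1*(-49303) = √(100 + 4*(-11)) - 1*(-49303) = √(100 - 44) + 49303 = √56 + 49303 = 2*√14 + 49303 = 49303 + 2*√14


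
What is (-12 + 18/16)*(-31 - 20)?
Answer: 4437/8 ≈ 554.63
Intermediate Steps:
(-12 + 18/16)*(-31 - 20) = (-12 + 18*(1/16))*(-51) = (-12 + 9/8)*(-51) = -87/8*(-51) = 4437/8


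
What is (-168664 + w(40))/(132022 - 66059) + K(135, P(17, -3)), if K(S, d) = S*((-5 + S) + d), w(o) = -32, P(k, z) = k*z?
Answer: 703326699/65963 ≈ 10662.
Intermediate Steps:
K(S, d) = S*(-5 + S + d)
(-168664 + w(40))/(132022 - 66059) + K(135, P(17, -3)) = (-168664 - 32)/(132022 - 66059) + 135*(-5 + 135 + 17*(-3)) = -168696/65963 + 135*(-5 + 135 - 51) = -168696*1/65963 + 135*79 = -168696/65963 + 10665 = 703326699/65963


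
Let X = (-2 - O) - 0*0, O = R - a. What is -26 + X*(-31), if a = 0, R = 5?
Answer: 191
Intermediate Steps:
O = 5 (O = 5 - 1*0 = 5 + 0 = 5)
X = -7 (X = (-2 - 1*5) - 0*0 = (-2 - 5) - 2*0 = -7 + 0 = -7)
-26 + X*(-31) = -26 - 7*(-31) = -26 + 217 = 191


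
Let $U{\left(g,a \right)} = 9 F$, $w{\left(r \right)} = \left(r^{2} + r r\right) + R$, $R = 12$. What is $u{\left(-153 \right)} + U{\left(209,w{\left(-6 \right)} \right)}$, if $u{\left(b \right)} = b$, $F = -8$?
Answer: $-225$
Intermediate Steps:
$w{\left(r \right)} = 12 + 2 r^{2}$ ($w{\left(r \right)} = \left(r^{2} + r r\right) + 12 = \left(r^{2} + r^{2}\right) + 12 = 2 r^{2} + 12 = 12 + 2 r^{2}$)
$U{\left(g,a \right)} = -72$ ($U{\left(g,a \right)} = 9 \left(-8\right) = -72$)
$u{\left(-153 \right)} + U{\left(209,w{\left(-6 \right)} \right)} = -153 - 72 = -225$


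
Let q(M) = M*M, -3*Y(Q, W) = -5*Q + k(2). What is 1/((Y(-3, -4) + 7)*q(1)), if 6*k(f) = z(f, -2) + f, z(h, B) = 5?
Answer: 18/29 ≈ 0.62069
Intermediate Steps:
k(f) = ⅚ + f/6 (k(f) = (5 + f)/6 = ⅚ + f/6)
Y(Q, W) = -7/18 + 5*Q/3 (Y(Q, W) = -(-5*Q + (⅚ + (⅙)*2))/3 = -(-5*Q + (⅚ + ⅓))/3 = -(-5*Q + 7/6)/3 = -(7/6 - 5*Q)/3 = -7/18 + 5*Q/3)
q(M) = M²
1/((Y(-3, -4) + 7)*q(1)) = 1/(((-7/18 + (5/3)*(-3)) + 7)*1²) = 1/(((-7/18 - 5) + 7)*1) = 1/((-97/18 + 7)*1) = 1/((29/18)*1) = 1/(29/18) = 18/29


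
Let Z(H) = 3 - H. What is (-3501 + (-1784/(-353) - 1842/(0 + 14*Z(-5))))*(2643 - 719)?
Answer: -33397261937/4942 ≈ -6.7578e+6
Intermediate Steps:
(-3501 + (-1784/(-353) - 1842/(0 + 14*Z(-5))))*(2643 - 719) = (-3501 + (-1784/(-353) - 1842/(0 + 14*(3 - 1*(-5)))))*(2643 - 719) = (-3501 + (-1784*(-1/353) - 1842/(0 + 14*(3 + 5))))*1924 = (-3501 + (1784/353 - 1842/(0 + 14*8)))*1924 = (-3501 + (1784/353 - 1842/(0 + 112)))*1924 = (-3501 + (1784/353 - 1842/112))*1924 = (-3501 + (1784/353 - 1842*1/112))*1924 = (-3501 + (1784/353 - 921/56))*1924 = (-3501 - 225209/19768)*1924 = -69432977/19768*1924 = -33397261937/4942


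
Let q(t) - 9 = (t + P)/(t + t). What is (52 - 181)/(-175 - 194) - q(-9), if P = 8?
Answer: -6425/738 ≈ -8.7060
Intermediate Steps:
q(t) = 9 + (8 + t)/(2*t) (q(t) = 9 + (t + 8)/(t + t) = 9 + (8 + t)/((2*t)) = 9 + (8 + t)*(1/(2*t)) = 9 + (8 + t)/(2*t))
(52 - 181)/(-175 - 194) - q(-9) = (52 - 181)/(-175 - 194) - (19/2 + 4/(-9)) = -129/(-369) - (19/2 + 4*(-⅑)) = -129*(-1/369) - (19/2 - 4/9) = 43/123 - 1*163/18 = 43/123 - 163/18 = -6425/738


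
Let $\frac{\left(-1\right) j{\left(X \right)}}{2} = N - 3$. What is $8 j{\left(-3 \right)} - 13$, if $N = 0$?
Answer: $35$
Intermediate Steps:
$j{\left(X \right)} = 6$ ($j{\left(X \right)} = - 2 \left(0 - 3\right) = \left(-2\right) \left(-3\right) = 6$)
$8 j{\left(-3 \right)} - 13 = 8 \cdot 6 - 13 = 48 - 13 = 35$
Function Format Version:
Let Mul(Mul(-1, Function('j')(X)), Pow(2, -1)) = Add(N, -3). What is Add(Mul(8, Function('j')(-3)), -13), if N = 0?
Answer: 35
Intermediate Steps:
Function('j')(X) = 6 (Function('j')(X) = Mul(-2, Add(0, -3)) = Mul(-2, -3) = 6)
Add(Mul(8, Function('j')(-3)), -13) = Add(Mul(8, 6), -13) = Add(48, -13) = 35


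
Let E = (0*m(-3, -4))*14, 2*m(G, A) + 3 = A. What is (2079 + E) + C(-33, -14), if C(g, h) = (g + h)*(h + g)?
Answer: 4288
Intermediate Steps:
m(G, A) = -3/2 + A/2
C(g, h) = (g + h)² (C(g, h) = (g + h)*(g + h) = (g + h)²)
E = 0 (E = (0*(-3/2 + (½)*(-4)))*14 = (0*(-3/2 - 2))*14 = (0*(-7/2))*14 = 0*14 = 0)
(2079 + E) + C(-33, -14) = (2079 + 0) + (-33 - 14)² = 2079 + (-47)² = 2079 + 2209 = 4288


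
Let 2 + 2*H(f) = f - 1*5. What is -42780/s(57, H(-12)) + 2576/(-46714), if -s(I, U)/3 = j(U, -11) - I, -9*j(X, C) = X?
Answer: -5996571776/23520499 ≈ -254.95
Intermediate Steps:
j(X, C) = -X/9
H(f) = -7/2 + f/2 (H(f) = -1 + (f - 1*5)/2 = -1 + (f - 5)/2 = -1 + (-5 + f)/2 = -1 + (-5/2 + f/2) = -7/2 + f/2)
s(I, U) = 3*I + U/3 (s(I, U) = -3*(-U/9 - I) = -3*(-I - U/9) = 3*I + U/3)
-42780/s(57, H(-12)) + 2576/(-46714) = -42780/(3*57 + (-7/2 + (1/2)*(-12))/3) + 2576/(-46714) = -42780/(171 + (-7/2 - 6)/3) + 2576*(-1/46714) = -42780/(171 + (1/3)*(-19/2)) - 1288/23357 = -42780/(171 - 19/6) - 1288/23357 = -42780/1007/6 - 1288/23357 = -42780*6/1007 - 1288/23357 = -256680/1007 - 1288/23357 = -5996571776/23520499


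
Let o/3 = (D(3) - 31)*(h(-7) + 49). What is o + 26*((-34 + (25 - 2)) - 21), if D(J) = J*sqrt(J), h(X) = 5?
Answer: -5854 + 486*sqrt(3) ≈ -5012.2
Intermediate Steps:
D(J) = J**(3/2)
o = -5022 + 486*sqrt(3) (o = 3*((3**(3/2) - 31)*(5 + 49)) = 3*((3*sqrt(3) - 31)*54) = 3*((-31 + 3*sqrt(3))*54) = 3*(-1674 + 162*sqrt(3)) = -5022 + 486*sqrt(3) ≈ -4180.2)
o + 26*((-34 + (25 - 2)) - 21) = (-5022 + 486*sqrt(3)) + 26*((-34 + (25 - 2)) - 21) = (-5022 + 486*sqrt(3)) + 26*((-34 + 23) - 21) = (-5022 + 486*sqrt(3)) + 26*(-11 - 21) = (-5022 + 486*sqrt(3)) + 26*(-32) = (-5022 + 486*sqrt(3)) - 832 = -5854 + 486*sqrt(3)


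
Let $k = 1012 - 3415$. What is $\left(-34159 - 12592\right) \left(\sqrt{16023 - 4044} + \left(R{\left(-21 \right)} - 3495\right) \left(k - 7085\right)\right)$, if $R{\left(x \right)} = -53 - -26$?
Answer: $-1562265824736 - 1542783 \sqrt{11} \approx -1.5623 \cdot 10^{12}$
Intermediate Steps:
$k = -2403$
$R{\left(x \right)} = -27$ ($R{\left(x \right)} = -53 + 26 = -27$)
$\left(-34159 - 12592\right) \left(\sqrt{16023 - 4044} + \left(R{\left(-21 \right)} - 3495\right) \left(k - 7085\right)\right) = \left(-34159 - 12592\right) \left(\sqrt{16023 - 4044} + \left(-27 - 3495\right) \left(-2403 - 7085\right)\right) = - 46751 \left(\sqrt{11979} - -33416736\right) = - 46751 \left(33 \sqrt{11} + 33416736\right) = - 46751 \left(33416736 + 33 \sqrt{11}\right) = -1562265824736 - 1542783 \sqrt{11}$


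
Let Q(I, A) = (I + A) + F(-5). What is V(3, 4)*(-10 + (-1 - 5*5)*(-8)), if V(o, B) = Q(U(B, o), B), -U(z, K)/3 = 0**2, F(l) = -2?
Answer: 396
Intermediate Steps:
U(z, K) = 0 (U(z, K) = -3*0**2 = -3*0 = 0)
Q(I, A) = -2 + A + I (Q(I, A) = (I + A) - 2 = (A + I) - 2 = -2 + A + I)
V(o, B) = -2 + B (V(o, B) = -2 + B + 0 = -2 + B)
V(3, 4)*(-10 + (-1 - 5*5)*(-8)) = (-2 + 4)*(-10 + (-1 - 5*5)*(-8)) = 2*(-10 + (-1 - 1*25)*(-8)) = 2*(-10 + (-1 - 25)*(-8)) = 2*(-10 - 26*(-8)) = 2*(-10 + 208) = 2*198 = 396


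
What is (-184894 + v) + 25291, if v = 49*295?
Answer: -145148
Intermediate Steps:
v = 14455
(-184894 + v) + 25291 = (-184894 + 14455) + 25291 = -170439 + 25291 = -145148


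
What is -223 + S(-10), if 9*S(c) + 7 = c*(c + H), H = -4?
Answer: -1874/9 ≈ -208.22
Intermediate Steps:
S(c) = -7/9 + c*(-4 + c)/9 (S(c) = -7/9 + (c*(c - 4))/9 = -7/9 + (c*(-4 + c))/9 = -7/9 + c*(-4 + c)/9)
-223 + S(-10) = -223 + (-7/9 - 4/9*(-10) + (1/9)*(-10)**2) = -223 + (-7/9 + 40/9 + (1/9)*100) = -223 + (-7/9 + 40/9 + 100/9) = -223 + 133/9 = -1874/9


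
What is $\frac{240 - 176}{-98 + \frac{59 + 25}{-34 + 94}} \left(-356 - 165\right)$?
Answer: $\frac{166720}{483} \approx 345.18$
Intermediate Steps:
$\frac{240 - 176}{-98 + \frac{59 + 25}{-34 + 94}} \left(-356 - 165\right) = \frac{64}{-98 + \frac{84}{60}} \left(-521\right) = \frac{64}{-98 + 84 \cdot \frac{1}{60}} \left(-521\right) = \frac{64}{-98 + \frac{7}{5}} \left(-521\right) = \frac{64}{- \frac{483}{5}} \left(-521\right) = 64 \left(- \frac{5}{483}\right) \left(-521\right) = \left(- \frac{320}{483}\right) \left(-521\right) = \frac{166720}{483}$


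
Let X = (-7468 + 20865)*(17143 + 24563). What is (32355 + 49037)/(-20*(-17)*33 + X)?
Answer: 40696/279373251 ≈ 0.00014567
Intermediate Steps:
X = 558735282 (X = 13397*41706 = 558735282)
(32355 + 49037)/(-20*(-17)*33 + X) = (32355 + 49037)/(-20*(-17)*33 + 558735282) = 81392/(340*33 + 558735282) = 81392/(11220 + 558735282) = 81392/558746502 = 81392*(1/558746502) = 40696/279373251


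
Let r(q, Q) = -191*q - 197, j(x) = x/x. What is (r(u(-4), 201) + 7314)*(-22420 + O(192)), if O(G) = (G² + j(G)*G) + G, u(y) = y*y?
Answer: 60216508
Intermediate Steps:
j(x) = 1
u(y) = y²
r(q, Q) = -197 - 191*q
O(G) = G² + 2*G (O(G) = (G² + 1*G) + G = (G² + G) + G = (G + G²) + G = G² + 2*G)
(r(u(-4), 201) + 7314)*(-22420 + O(192)) = ((-197 - 191*(-4)²) + 7314)*(-22420 + 192*(2 + 192)) = ((-197 - 191*16) + 7314)*(-22420 + 192*194) = ((-197 - 3056) + 7314)*(-22420 + 37248) = (-3253 + 7314)*14828 = 4061*14828 = 60216508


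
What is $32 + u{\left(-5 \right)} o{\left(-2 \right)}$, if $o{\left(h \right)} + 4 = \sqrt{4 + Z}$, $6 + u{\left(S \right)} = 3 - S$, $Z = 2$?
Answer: $24 + 2 \sqrt{6} \approx 28.899$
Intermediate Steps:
$u{\left(S \right)} = -3 - S$ ($u{\left(S \right)} = -6 - \left(-3 + S\right) = -3 - S$)
$o{\left(h \right)} = -4 + \sqrt{6}$ ($o{\left(h \right)} = -4 + \sqrt{4 + 2} = -4 + \sqrt{6}$)
$32 + u{\left(-5 \right)} o{\left(-2 \right)} = 32 + \left(-3 - -5\right) \left(-4 + \sqrt{6}\right) = 32 + \left(-3 + 5\right) \left(-4 + \sqrt{6}\right) = 32 + 2 \left(-4 + \sqrt{6}\right) = 32 - \left(8 - 2 \sqrt{6}\right) = 24 + 2 \sqrt{6}$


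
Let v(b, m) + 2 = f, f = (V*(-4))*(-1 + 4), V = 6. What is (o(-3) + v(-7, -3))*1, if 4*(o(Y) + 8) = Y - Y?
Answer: -82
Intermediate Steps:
o(Y) = -8 (o(Y) = -8 + (Y - Y)/4 = -8 + (¼)*0 = -8 + 0 = -8)
f = -72 (f = (6*(-4))*(-1 + 4) = -24*3 = -72)
v(b, m) = -74 (v(b, m) = -2 - 72 = -74)
(o(-3) + v(-7, -3))*1 = (-8 - 74)*1 = -82*1 = -82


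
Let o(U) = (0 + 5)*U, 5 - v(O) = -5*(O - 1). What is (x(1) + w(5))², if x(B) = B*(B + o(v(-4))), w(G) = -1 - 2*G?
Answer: 12100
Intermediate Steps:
v(O) = 5*O (v(O) = 5 - (-5)*(O - 1) = 5 - (-5)*(-1 + O) = 5 - (5 - 5*O) = 5 + (-5 + 5*O) = 5*O)
o(U) = 5*U
x(B) = B*(-100 + B) (x(B) = B*(B + 5*(5*(-4))) = B*(B + 5*(-20)) = B*(B - 100) = B*(-100 + B))
(x(1) + w(5))² = (1*(-100 + 1) + (-1 - 2*5))² = (1*(-99) + (-1 - 10))² = (-99 - 11)² = (-110)² = 12100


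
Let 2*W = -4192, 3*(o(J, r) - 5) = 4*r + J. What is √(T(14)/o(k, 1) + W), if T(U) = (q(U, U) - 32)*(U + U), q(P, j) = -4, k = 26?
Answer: 104*I*√5/5 ≈ 46.51*I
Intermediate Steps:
o(J, r) = 5 + J/3 + 4*r/3 (o(J, r) = 5 + (4*r + J)/3 = 5 + (J + 4*r)/3 = 5 + (J/3 + 4*r/3) = 5 + J/3 + 4*r/3)
T(U) = -72*U (T(U) = (-4 - 32)*(U + U) = -72*U)
W = -2096 (W = (½)*(-4192) = -2096)
√(T(14)/o(k, 1) + W) = √((-72*14)/(5 + (⅓)*26 + (4/3)*1) - 2096) = √(-1008/(5 + 26/3 + 4/3) - 2096) = √(-1008/15 - 2096) = √(-1008*1/15 - 2096) = √(-336/5 - 2096) = √(-10816/5) = 104*I*√5/5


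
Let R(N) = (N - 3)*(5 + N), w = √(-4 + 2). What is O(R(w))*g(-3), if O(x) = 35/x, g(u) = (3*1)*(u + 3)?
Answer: 0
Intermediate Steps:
g(u) = 9 + 3*u (g(u) = 3*(3 + u) = 9 + 3*u)
w = I*√2 (w = √(-2) = I*√2 ≈ 1.4142*I)
R(N) = (-3 + N)*(5 + N)
O(R(w))*g(-3) = (35/(-15 + (I*√2)² + 2*(I*√2)))*(9 + 3*(-3)) = (35/(-15 - 2 + 2*I*√2))*(9 - 9) = (35/(-17 + 2*I*√2))*0 = 0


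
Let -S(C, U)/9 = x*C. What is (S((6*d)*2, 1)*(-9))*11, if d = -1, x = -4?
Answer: 42768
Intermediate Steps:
S(C, U) = 36*C (S(C, U) = -(-36)*C = 36*C)
(S((6*d)*2, 1)*(-9))*11 = ((36*((6*(-1))*2))*(-9))*11 = ((36*(-6*2))*(-9))*11 = ((36*(-12))*(-9))*11 = -432*(-9)*11 = 3888*11 = 42768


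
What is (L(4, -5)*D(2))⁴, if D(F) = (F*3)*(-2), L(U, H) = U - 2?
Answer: 331776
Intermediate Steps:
L(U, H) = -2 + U
D(F) = -6*F (D(F) = (3*F)*(-2) = -6*F)
(L(4, -5)*D(2))⁴ = ((-2 + 4)*(-6*2))⁴ = (2*(-12))⁴ = (-24)⁴ = 331776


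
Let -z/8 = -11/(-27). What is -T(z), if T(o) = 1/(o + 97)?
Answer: -27/2531 ≈ -0.010668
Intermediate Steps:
z = -88/27 (z = -(-88)/(-27) = -(-88)*(-1)/27 = -8*11/27 = -88/27 ≈ -3.2593)
T(o) = 1/(97 + o)
-T(z) = -1/(97 - 88/27) = -1/2531/27 = -1*27/2531 = -27/2531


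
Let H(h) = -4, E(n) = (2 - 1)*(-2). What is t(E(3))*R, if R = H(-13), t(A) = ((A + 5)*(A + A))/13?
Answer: 48/13 ≈ 3.6923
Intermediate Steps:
E(n) = -2 (E(n) = 1*(-2) = -2)
t(A) = 2*A*(5 + A)/13 (t(A) = ((5 + A)*(2*A))*(1/13) = (2*A*(5 + A))*(1/13) = 2*A*(5 + A)/13)
R = -4
t(E(3))*R = ((2/13)*(-2)*(5 - 2))*(-4) = ((2/13)*(-2)*3)*(-4) = -12/13*(-4) = 48/13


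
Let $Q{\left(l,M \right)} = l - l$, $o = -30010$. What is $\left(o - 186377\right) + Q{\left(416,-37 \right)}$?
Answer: $-216387$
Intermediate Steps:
$Q{\left(l,M \right)} = 0$
$\left(o - 186377\right) + Q{\left(416,-37 \right)} = \left(-30010 - 186377\right) + 0 = -216387 + 0 = -216387$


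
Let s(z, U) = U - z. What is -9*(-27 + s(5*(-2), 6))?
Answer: 99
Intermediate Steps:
-9*(-27 + s(5*(-2), 6)) = -9*(-27 + (6 - 5*(-2))) = -9*(-27 + (6 - 1*(-10))) = -9*(-27 + (6 + 10)) = -9*(-27 + 16) = -9*(-11) = 99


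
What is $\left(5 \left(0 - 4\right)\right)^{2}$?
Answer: $400$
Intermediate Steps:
$\left(5 \left(0 - 4\right)\right)^{2} = \left(5 \left(-4\right)\right)^{2} = \left(-20\right)^{2} = 400$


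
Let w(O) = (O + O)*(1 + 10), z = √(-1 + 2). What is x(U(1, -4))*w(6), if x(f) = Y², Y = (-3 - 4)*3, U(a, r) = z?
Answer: 58212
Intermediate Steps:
z = 1 (z = √1 = 1)
U(a, r) = 1
Y = -21 (Y = -7*3 = -21)
x(f) = 441 (x(f) = (-21)² = 441)
w(O) = 22*O (w(O) = (2*O)*11 = 22*O)
x(U(1, -4))*w(6) = 441*(22*6) = 441*132 = 58212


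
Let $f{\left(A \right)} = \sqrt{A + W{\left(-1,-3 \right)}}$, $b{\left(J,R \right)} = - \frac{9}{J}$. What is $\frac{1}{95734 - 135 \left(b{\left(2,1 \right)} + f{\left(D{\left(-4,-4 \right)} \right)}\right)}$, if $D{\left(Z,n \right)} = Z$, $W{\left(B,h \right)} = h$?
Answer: $\frac{385366}{37127248789} + \frac{540 i \sqrt{7}}{37127248789} \approx 1.038 \cdot 10^{-5} + 3.8481 \cdot 10^{-8} i$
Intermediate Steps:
$f{\left(A \right)} = \sqrt{-3 + A}$ ($f{\left(A \right)} = \sqrt{A - 3} = \sqrt{-3 + A}$)
$\frac{1}{95734 - 135 \left(b{\left(2,1 \right)} + f{\left(D{\left(-4,-4 \right)} \right)}\right)} = \frac{1}{95734 - 135 \left(- \frac{9}{2} + \sqrt{-3 - 4}\right)} = \frac{1}{95734 - 135 \left(\left(-9\right) \frac{1}{2} + \sqrt{-7}\right)} = \frac{1}{95734 - 135 \left(- \frac{9}{2} + i \sqrt{7}\right)} = \frac{1}{95734 + \left(\frac{1215}{2} - 135 i \sqrt{7}\right)} = \frac{1}{\frac{192683}{2} - 135 i \sqrt{7}}$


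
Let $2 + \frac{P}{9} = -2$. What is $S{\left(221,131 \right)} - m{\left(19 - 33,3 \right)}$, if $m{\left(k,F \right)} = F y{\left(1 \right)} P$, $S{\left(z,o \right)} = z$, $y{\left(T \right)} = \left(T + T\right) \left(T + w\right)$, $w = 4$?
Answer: $1301$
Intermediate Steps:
$P = -36$ ($P = -18 + 9 \left(-2\right) = -18 - 18 = -36$)
$y{\left(T \right)} = 2 T \left(4 + T\right)$ ($y{\left(T \right)} = \left(T + T\right) \left(T + 4\right) = 2 T \left(4 + T\right)$)
$m{\left(k,F \right)} = - 360 F$ ($m{\left(k,F \right)} = F 2 \cdot 1 \left(4 + 1\right) \left(-36\right) = F 2 \cdot 1 \cdot 5 \left(-36\right) = F 10 \left(-36\right) = 10 F \left(-36\right) = - 360 F$)
$S{\left(221,131 \right)} - m{\left(19 - 33,3 \right)} = 221 - \left(-360\right) 3 = 221 - -1080 = 221 + 1080 = 1301$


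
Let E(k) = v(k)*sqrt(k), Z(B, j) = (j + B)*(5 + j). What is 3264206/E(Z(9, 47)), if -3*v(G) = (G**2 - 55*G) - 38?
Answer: -1632103*sqrt(182)/1009438248 ≈ -0.021812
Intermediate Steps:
v(G) = 38/3 - G**2/3 + 55*G/3 (v(G) = -((G**2 - 55*G) - 38)/3 = -(-38 + G**2 - 55*G)/3 = 38/3 - G**2/3 + 55*G/3)
Z(B, j) = (5 + j)*(B + j) (Z(B, j) = (B + j)*(5 + j) = (5 + j)*(B + j))
E(k) = sqrt(k)*(38/3 - k**2/3 + 55*k/3) (E(k) = (38/3 - k**2/3 + 55*k/3)*sqrt(k) = sqrt(k)*(38/3 - k**2/3 + 55*k/3))
3264206/E(Z(9, 47)) = 3264206/((sqrt(47**2 + 5*9 + 5*47 + 9*47)*(38 - (47**2 + 5*9 + 5*47 + 9*47)**2 + 55*(47**2 + 5*9 + 5*47 + 9*47))/3)) = 3264206/((sqrt(2209 + 45 + 235 + 423)*(38 - (2209 + 45 + 235 + 423)**2 + 55*(2209 + 45 + 235 + 423))/3)) = 3264206/((sqrt(2912)*(38 - 1*2912**2 + 55*2912)/3)) = 3264206/(((4*sqrt(182))*(38 - 1*8479744 + 160160)/3)) = 3264206/(((4*sqrt(182))*(38 - 8479744 + 160160)/3)) = 3264206/(((1/3)*(4*sqrt(182))*(-8319546))) = 3264206/((-11092728*sqrt(182))) = 3264206*(-sqrt(182)/2018876496) = -1632103*sqrt(182)/1009438248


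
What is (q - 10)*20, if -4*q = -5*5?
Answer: -75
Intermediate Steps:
q = 25/4 (q = -(-5)*5/4 = -1/4*(-25) = 25/4 ≈ 6.2500)
(q - 10)*20 = (25/4 - 10)*20 = -15/4*20 = -75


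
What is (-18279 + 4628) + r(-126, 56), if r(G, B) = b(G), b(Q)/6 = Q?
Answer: -14407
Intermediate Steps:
b(Q) = 6*Q
r(G, B) = 6*G
(-18279 + 4628) + r(-126, 56) = (-18279 + 4628) + 6*(-126) = -13651 - 756 = -14407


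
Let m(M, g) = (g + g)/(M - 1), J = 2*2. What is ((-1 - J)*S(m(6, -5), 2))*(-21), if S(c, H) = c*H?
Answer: -420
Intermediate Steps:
J = 4
m(M, g) = 2*g/(-1 + M) (m(M, g) = (2*g)/(-1 + M) = 2*g/(-1 + M))
S(c, H) = H*c
((-1 - J)*S(m(6, -5), 2))*(-21) = ((-1 - 1*4)*(2*(2*(-5)/(-1 + 6))))*(-21) = ((-1 - 4)*(2*(2*(-5)/5)))*(-21) = -10*2*(-5)*(⅕)*(-21) = -10*(-2)*(-21) = -5*(-4)*(-21) = 20*(-21) = -420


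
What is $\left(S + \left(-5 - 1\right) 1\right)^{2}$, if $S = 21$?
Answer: $225$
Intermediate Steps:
$\left(S + \left(-5 - 1\right) 1\right)^{2} = \left(21 + \left(-5 - 1\right) 1\right)^{2} = \left(21 - 6\right)^{2} = 15^{2} = 225$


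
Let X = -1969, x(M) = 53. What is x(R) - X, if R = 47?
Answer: 2022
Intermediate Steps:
x(R) - X = 53 - 1*(-1969) = 53 + 1969 = 2022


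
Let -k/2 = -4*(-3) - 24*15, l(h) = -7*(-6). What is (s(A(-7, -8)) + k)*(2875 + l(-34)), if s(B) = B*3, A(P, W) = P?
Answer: 1968975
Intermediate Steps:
l(h) = 42
s(B) = 3*B
k = 696 (k = -2*(-4*(-3) - 24*15) = -2*(12 - 360) = -2*(-348) = 696)
(s(A(-7, -8)) + k)*(2875 + l(-34)) = (3*(-7) + 696)*(2875 + 42) = (-21 + 696)*2917 = 675*2917 = 1968975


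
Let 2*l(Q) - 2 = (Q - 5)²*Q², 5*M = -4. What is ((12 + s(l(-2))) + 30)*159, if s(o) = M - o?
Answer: -45951/5 ≈ -9190.2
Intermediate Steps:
M = -⅘ (M = (⅕)*(-4) = -⅘ ≈ -0.80000)
l(Q) = 1 + Q²*(-5 + Q)²/2 (l(Q) = 1 + ((Q - 5)²*Q²)/2 = 1 + ((-5 + Q)²*Q²)/2 = 1 + (Q²*(-5 + Q)²)/2 = 1 + Q²*(-5 + Q)²/2)
s(o) = -⅘ - o
((12 + s(l(-2))) + 30)*159 = ((12 + (-⅘ - (1 + (½)*(-2)²*(-5 - 2)²))) + 30)*159 = ((12 + (-⅘ - (1 + (½)*4*(-7)²))) + 30)*159 = ((12 + (-⅘ - (1 + (½)*4*49))) + 30)*159 = ((12 + (-⅘ - (1 + 98))) + 30)*159 = ((12 + (-⅘ - 1*99)) + 30)*159 = ((12 + (-⅘ - 99)) + 30)*159 = ((12 - 499/5) + 30)*159 = (-439/5 + 30)*159 = -289/5*159 = -45951/5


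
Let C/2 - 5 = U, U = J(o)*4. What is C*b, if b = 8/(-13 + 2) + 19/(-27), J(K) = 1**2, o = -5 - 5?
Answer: -850/33 ≈ -25.758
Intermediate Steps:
o = -10
J(K) = 1
U = 4 (U = 1*4 = 4)
b = -425/297 (b = 8/(-11) + 19*(-1/27) = 8*(-1/11) - 19/27 = -8/11 - 19/27 = -425/297 ≈ -1.4310)
C = 18 (C = 10 + 2*4 = 10 + 8 = 18)
C*b = 18*(-425/297) = -850/33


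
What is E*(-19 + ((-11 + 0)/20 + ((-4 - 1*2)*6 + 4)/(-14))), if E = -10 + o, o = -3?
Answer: 31421/140 ≈ 224.44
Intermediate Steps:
E = -13 (E = -10 - 3 = -13)
E*(-19 + ((-11 + 0)/20 + ((-4 - 1*2)*6 + 4)/(-14))) = -13*(-19 + ((-11 + 0)/20 + ((-4 - 1*2)*6 + 4)/(-14))) = -13*(-19 + (-11*1/20 + ((-4 - 2)*6 + 4)*(-1/14))) = -13*(-19 + (-11/20 + (-6*6 + 4)*(-1/14))) = -13*(-19 + (-11/20 + (-36 + 4)*(-1/14))) = -13*(-19 + (-11/20 - 32*(-1/14))) = -13*(-19 + (-11/20 + 16/7)) = -13*(-19 + 243/140) = -13*(-2417/140) = 31421/140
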